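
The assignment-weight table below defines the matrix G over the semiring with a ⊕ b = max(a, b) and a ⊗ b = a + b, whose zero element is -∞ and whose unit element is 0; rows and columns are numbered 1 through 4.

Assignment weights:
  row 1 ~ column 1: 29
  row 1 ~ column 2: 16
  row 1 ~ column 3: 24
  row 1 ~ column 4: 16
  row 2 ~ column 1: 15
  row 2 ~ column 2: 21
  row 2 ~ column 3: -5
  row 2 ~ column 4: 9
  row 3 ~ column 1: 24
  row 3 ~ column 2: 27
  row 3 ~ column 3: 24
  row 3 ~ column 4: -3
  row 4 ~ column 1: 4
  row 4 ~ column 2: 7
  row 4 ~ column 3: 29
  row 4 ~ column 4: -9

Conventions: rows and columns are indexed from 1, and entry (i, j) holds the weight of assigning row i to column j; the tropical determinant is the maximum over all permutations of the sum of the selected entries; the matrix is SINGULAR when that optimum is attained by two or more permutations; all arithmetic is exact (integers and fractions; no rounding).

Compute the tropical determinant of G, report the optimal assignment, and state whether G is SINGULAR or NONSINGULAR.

σ = (1, 2, 3, 4): 29 + 21 + 24 + (-9) = 65
σ = (1, 2, 4, 3): 29 + 21 + (-3) + 29 = 76
σ = (1, 3, 2, 4): 29 + (-5) + 27 + (-9) = 42
σ = (1, 3, 4, 2): 29 + (-5) + (-3) + 7 = 28
σ = (1, 4, 2, 3): 29 + 9 + 27 + 29 = 94
σ = (1, 4, 3, 2): 29 + 9 + 24 + 7 = 69
σ = (2, 1, 3, 4): 16 + 15 + 24 + (-9) = 46
σ = (2, 1, 4, 3): 16 + 15 + (-3) + 29 = 57
σ = (2, 3, 1, 4): 16 + (-5) + 24 + (-9) = 26
σ = (2, 3, 4, 1): 16 + (-5) + (-3) + 4 = 12
σ = (2, 4, 1, 3): 16 + 9 + 24 + 29 = 78
σ = (2, 4, 3, 1): 16 + 9 + 24 + 4 = 53
σ = (3, 1, 2, 4): 24 + 15 + 27 + (-9) = 57
σ = (3, 1, 4, 2): 24 + 15 + (-3) + 7 = 43
σ = (3, 2, 1, 4): 24 + 21 + 24 + (-9) = 60
σ = (3, 2, 4, 1): 24 + 21 + (-3) + 4 = 46
σ = (3, 4, 1, 2): 24 + 9 + 24 + 7 = 64
σ = (3, 4, 2, 1): 24 + 9 + 27 + 4 = 64
σ = (4, 1, 2, 3): 16 + 15 + 27 + 29 = 87
σ = (4, 1, 3, 2): 16 + 15 + 24 + 7 = 62
σ = (4, 2, 1, 3): 16 + 21 + 24 + 29 = 90
σ = (4, 2, 3, 1): 16 + 21 + 24 + 4 = 65
σ = (4, 3, 1, 2): 16 + (-5) + 24 + 7 = 42
σ = (4, 3, 2, 1): 16 + (-5) + 27 + 4 = 42
Optimal value attained by: σ = (1, 4, 2, 3).
Answer: det⊕(G) = 94; verdict: NONSINGULAR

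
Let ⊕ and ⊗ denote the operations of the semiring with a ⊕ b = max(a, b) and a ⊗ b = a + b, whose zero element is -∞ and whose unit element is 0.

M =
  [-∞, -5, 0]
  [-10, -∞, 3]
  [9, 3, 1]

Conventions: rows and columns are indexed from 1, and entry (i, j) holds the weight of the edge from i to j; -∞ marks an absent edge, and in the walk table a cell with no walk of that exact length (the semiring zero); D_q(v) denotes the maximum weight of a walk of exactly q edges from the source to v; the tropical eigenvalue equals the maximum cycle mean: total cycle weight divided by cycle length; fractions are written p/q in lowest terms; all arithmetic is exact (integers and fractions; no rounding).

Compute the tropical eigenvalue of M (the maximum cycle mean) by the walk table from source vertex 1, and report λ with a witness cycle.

q=0: [0, -∞, -∞]
q=1: [-∞, -5, 0]
q=2: [9, 3, 1]
q=3: [10, 4, 9]
Optimal cycle mean attained by: cycle 1->3->1, total 0 + 9, length 2.
Answer: λ = 9/2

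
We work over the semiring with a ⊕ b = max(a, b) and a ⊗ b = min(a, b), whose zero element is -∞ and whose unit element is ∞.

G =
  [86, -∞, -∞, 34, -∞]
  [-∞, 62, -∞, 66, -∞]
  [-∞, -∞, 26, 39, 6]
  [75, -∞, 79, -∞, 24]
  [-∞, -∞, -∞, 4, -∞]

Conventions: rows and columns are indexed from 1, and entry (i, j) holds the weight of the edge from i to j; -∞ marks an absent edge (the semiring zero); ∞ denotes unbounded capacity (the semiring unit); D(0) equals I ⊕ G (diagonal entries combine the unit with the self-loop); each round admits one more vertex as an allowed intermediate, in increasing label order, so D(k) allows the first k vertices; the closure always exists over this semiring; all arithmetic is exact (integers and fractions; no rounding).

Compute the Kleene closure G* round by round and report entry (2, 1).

D(0):
  [∞, -∞, -∞, 34, -∞]
  [-∞, ∞, -∞, 66, -∞]
  [-∞, -∞, ∞, 39, 6]
  [75, -∞, 79, ∞, 24]
  [-∞, -∞, -∞, 4, ∞]
D(1):
  [∞, -∞, -∞, 34, -∞]
  [-∞, ∞, -∞, 66, -∞]
  [-∞, -∞, ∞, 39, 6]
  [75, -∞, 79, ∞, 24]
  [-∞, -∞, -∞, 4, ∞]
D(2):
  [∞, -∞, -∞, 34, -∞]
  [-∞, ∞, -∞, 66, -∞]
  [-∞, -∞, ∞, 39, 6]
  [75, -∞, 79, ∞, 24]
  [-∞, -∞, -∞, 4, ∞]
D(3):
  [∞, -∞, -∞, 34, -∞]
  [-∞, ∞, -∞, 66, -∞]
  [-∞, -∞, ∞, 39, 6]
  [75, -∞, 79, ∞, 24]
  [-∞, -∞, -∞, 4, ∞]
D(4):
  [∞, -∞, 34, 34, 24]
  [66, ∞, 66, 66, 24]
  [39, -∞, ∞, 39, 24]
  [75, -∞, 79, ∞, 24]
  [4, -∞, 4, 4, ∞]
D(5):
  [∞, -∞, 34, 34, 24]
  [66, ∞, 66, 66, 24]
  [39, -∞, ∞, 39, 24]
  [75, -∞, 79, ∞, 24]
  [4, -∞, 4, 4, ∞]
Answer: G*[2][1] = 66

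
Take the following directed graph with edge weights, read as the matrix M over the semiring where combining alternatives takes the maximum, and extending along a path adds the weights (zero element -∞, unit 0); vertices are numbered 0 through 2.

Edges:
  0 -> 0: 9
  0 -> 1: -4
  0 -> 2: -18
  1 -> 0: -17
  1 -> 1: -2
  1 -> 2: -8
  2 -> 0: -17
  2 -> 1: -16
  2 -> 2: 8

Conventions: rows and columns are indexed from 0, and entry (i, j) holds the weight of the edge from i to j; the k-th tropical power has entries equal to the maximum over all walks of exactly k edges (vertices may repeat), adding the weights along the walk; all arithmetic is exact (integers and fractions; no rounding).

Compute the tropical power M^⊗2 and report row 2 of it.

M^⊗2:
  [18, 5, -9]
  [-8, -4, 0]
  [-8, -8, 16]
Answer: row 2 of M^⊗2 = [-8, -8, 16]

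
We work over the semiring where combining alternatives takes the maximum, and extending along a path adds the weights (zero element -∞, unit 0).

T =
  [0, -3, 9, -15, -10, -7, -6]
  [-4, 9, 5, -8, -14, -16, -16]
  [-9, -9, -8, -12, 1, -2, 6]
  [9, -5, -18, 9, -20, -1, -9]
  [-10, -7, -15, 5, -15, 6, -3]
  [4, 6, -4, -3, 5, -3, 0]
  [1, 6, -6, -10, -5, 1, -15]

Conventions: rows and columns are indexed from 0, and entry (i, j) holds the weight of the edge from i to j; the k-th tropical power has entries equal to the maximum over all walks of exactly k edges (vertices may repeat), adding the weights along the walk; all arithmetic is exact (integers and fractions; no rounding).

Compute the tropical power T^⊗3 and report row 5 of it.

T^⊗2:
  [0, 6, 9, -3, 10, 7, 15]
  [5, 18, 14, 1, 6, 3, 11]
  [7, 12, 0, 6, 3, 7, -2]
  [18, 6, 18, 18, 4, 8, 3]
  [14, 12, 2, 14, 11, 4, 6]
  [6, 15, 13, 10, 2, 11, 2]
  [5, 15, 11, 0, 6, 1, 1]
T^⊗3:
  [16, 21, 11, 15, 12, 16, 15]
  [14, 27, 23, 11, 15, 12, 20]
  [15, 21, 17, 15, 12, 9, 7]
  [27, 15, 27, 27, 19, 17, 24]
  [23, 21, 23, 23, 9, 17, 8]
  [19, 24, 20, 19, 16, 11, 19]
  [11, 24, 20, 11, 12, 12, 17]
Answer: row 5 of T^⊗3 = [19, 24, 20, 19, 16, 11, 19]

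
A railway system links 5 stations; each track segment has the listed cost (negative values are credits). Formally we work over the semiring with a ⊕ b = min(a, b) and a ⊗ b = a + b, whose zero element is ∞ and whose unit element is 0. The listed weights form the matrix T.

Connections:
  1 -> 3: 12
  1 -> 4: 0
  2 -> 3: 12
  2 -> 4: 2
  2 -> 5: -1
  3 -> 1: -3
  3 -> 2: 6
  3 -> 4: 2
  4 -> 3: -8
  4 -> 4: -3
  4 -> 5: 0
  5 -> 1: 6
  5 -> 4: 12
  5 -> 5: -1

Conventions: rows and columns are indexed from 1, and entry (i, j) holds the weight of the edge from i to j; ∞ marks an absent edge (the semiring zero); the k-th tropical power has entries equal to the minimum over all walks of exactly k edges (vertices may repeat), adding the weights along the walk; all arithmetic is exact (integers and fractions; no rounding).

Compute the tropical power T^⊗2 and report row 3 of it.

T^⊗2:
  [9, 18, -8, -3, 0]
  [5, 18, -6, -1, -2]
  [∞, ∞, -6, -3, 2]
  [-11, -2, -11, -6, -3]
  [5, ∞, 4, 6, -2]
Answer: row 3 of T^⊗2 = [∞, ∞, -6, -3, 2]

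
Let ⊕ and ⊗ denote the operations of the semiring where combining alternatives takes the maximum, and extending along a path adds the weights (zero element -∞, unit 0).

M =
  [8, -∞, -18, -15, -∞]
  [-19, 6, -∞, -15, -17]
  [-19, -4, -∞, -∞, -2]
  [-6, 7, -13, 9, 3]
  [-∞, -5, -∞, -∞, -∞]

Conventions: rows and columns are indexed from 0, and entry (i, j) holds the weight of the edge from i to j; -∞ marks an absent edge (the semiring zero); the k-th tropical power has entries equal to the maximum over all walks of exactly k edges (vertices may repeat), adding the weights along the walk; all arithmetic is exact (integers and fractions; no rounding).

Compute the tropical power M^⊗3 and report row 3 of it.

M^⊗2:
  [16, -8, -10, -6, -12]
  [-11, 12, -28, -6, -11]
  [-11, 2, -37, -19, -21]
  [3, 16, -4, 18, 12]
  [-24, 1, -∞, -20, -22]
M^⊗3:
  [24, 1, -2, 3, -3]
  [-3, 18, -19, 3, -3]
  [-3, 8, -29, -10, -15]
  [12, 25, 5, 27, 21]
  [-16, 7, -33, -11, -16]
Answer: row 3 of M^⊗3 = [12, 25, 5, 27, 21]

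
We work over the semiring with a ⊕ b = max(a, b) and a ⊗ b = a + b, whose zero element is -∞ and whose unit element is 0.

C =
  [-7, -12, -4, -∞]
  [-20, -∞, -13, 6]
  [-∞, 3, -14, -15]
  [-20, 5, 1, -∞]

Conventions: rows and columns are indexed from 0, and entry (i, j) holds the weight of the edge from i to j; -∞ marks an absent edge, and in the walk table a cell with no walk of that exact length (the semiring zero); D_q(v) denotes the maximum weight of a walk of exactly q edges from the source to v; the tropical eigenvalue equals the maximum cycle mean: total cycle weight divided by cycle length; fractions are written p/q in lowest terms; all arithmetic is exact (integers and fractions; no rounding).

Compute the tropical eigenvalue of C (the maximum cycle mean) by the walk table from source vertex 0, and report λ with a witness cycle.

q=0: [0, -∞, -∞, -∞]
q=1: [-7, -12, -4, -∞]
q=2: [-14, -1, -11, -6]
q=3: [-21, -1, -5, 5]
q=4: [-15, 10, 6, 5]
Optimal cycle mean attained by: cycle 1->3->1, total 6 + 5, length 2.
Answer: λ = 11/2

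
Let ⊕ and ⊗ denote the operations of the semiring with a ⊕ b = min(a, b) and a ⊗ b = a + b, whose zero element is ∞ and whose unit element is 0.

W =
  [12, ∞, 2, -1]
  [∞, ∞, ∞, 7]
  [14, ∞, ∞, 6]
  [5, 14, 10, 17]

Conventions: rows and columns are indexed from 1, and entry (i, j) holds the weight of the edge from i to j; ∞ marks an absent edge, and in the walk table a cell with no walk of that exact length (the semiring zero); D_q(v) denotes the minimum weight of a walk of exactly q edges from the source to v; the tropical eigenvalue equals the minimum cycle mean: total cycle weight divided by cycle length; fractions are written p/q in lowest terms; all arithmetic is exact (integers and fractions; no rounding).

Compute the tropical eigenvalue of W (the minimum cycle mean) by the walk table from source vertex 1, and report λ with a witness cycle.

q=0: [0, ∞, ∞, ∞]
q=1: [12, ∞, 2, -1]
q=2: [4, 13, 9, 8]
q=3: [13, 22, 6, 3]
q=4: [8, 17, 13, 12]
Optimal cycle mean attained by: cycle 1->4->1, total (-1) + 5, length 2.
Answer: λ = 2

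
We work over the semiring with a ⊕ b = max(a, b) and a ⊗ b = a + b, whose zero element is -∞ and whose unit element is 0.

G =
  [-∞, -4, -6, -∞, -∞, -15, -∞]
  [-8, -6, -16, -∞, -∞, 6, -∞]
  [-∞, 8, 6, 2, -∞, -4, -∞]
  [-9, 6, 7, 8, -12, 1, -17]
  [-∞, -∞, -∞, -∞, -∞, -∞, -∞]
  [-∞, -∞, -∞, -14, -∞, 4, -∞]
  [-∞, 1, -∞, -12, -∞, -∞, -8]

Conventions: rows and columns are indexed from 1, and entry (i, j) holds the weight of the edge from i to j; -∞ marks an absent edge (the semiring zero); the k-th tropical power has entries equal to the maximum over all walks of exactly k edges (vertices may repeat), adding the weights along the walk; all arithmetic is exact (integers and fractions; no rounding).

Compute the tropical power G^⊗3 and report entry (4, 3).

G^⊗2:
  [-12, 2, 0, -4, -∞, 2, -∞]
  [-14, -8, -10, -8, -∞, 10, -∞]
  [0, 14, 12, 10, -10, 14, -15]
  [-1, 15, 15, 16, -4, 12, -9]
  [-∞, -∞, -∞, -∞, -∞, -∞, -∞]
  [-23, -8, -7, -6, -26, 8, -31]
  [-7, -5, -5, -4, -24, 7, -16]
G^⊗3:
  [-6, 8, 6, 4, -16, 8, -21]
  [-16, -2, -1, 0, -20, 14, -25]
  [6, 20, 18, 18, -2, 20, -7]
  [7, 23, 23, 24, 4, 21, -1]
  [-∞, -∞, -∞, -∞, -∞, -∞, -∞]
  [-15, 1, 1, 2, -18, 12, -23]
  [-13, 3, 3, 4, -16, 11, -21]
Key observation: the optimum is the walk 4->4->4->3, with weight 8 + 8 + 7 = 23.
Optimal value attained by: walk 4->4->4->3.
Answer: (G^⊗3)[4][3] = 23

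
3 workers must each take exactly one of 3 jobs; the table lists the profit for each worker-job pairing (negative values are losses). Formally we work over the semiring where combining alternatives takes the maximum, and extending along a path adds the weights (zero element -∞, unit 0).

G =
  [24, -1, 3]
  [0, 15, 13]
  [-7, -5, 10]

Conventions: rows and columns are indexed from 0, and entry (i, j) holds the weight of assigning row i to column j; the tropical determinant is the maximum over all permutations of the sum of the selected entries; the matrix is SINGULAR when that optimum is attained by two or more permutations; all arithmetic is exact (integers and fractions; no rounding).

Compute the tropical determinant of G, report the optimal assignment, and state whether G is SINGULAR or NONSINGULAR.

σ = (0, 1, 2): 24 + 15 + 10 = 49
σ = (0, 2, 1): 24 + 13 + (-5) = 32
σ = (1, 0, 2): (-1) + 0 + 10 = 9
σ = (1, 2, 0): (-1) + 13 + (-7) = 5
σ = (2, 0, 1): 3 + 0 + (-5) = -2
σ = (2, 1, 0): 3 + 15 + (-7) = 11
Optimal value attained by: σ = (0, 1, 2).
Answer: det⊕(G) = 49; verdict: NONSINGULAR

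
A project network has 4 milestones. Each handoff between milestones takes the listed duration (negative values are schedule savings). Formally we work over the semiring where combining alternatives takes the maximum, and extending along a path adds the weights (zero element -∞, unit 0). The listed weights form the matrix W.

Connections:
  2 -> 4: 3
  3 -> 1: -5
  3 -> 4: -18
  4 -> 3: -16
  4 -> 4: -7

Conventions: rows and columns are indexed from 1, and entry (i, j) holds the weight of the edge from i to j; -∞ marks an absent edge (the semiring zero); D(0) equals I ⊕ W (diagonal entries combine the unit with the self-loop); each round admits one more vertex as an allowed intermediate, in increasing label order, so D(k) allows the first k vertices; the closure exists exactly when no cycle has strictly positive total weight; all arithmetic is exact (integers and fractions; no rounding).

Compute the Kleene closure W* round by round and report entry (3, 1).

D(0):
  [0, -∞, -∞, -∞]
  [-∞, 0, -∞, 3]
  [-5, -∞, 0, -18]
  [-∞, -∞, -16, 0]
D(1):
  [0, -∞, -∞, -∞]
  [-∞, 0, -∞, 3]
  [-5, -∞, 0, -18]
  [-∞, -∞, -16, 0]
D(2):
  [0, -∞, -∞, -∞]
  [-∞, 0, -∞, 3]
  [-5, -∞, 0, -18]
  [-∞, -∞, -16, 0]
D(3):
  [0, -∞, -∞, -∞]
  [-∞, 0, -∞, 3]
  [-5, -∞, 0, -18]
  [-21, -∞, -16, 0]
D(4):
  [0, -∞, -∞, -∞]
  [-18, 0, -13, 3]
  [-5, -∞, 0, -18]
  [-21, -∞, -16, 0]
Answer: W*[3][1] = -5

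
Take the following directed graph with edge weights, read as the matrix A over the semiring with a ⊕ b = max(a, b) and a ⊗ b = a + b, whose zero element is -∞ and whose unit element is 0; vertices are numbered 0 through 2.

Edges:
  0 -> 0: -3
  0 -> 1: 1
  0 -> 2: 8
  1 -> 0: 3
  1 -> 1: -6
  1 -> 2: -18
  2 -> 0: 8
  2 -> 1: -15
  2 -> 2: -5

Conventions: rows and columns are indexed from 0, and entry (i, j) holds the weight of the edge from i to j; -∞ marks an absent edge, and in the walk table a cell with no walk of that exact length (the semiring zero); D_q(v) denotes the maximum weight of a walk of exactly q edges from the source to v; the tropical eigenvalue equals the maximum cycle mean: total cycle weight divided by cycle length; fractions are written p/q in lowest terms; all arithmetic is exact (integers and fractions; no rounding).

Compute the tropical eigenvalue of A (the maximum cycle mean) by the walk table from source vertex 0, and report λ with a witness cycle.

q=0: [0, -∞, -∞]
q=1: [-3, 1, 8]
q=2: [16, -2, 5]
q=3: [13, 17, 24]
Optimal cycle mean attained by: cycle 0->2->0, total 8 + 8, length 2.
Answer: λ = 8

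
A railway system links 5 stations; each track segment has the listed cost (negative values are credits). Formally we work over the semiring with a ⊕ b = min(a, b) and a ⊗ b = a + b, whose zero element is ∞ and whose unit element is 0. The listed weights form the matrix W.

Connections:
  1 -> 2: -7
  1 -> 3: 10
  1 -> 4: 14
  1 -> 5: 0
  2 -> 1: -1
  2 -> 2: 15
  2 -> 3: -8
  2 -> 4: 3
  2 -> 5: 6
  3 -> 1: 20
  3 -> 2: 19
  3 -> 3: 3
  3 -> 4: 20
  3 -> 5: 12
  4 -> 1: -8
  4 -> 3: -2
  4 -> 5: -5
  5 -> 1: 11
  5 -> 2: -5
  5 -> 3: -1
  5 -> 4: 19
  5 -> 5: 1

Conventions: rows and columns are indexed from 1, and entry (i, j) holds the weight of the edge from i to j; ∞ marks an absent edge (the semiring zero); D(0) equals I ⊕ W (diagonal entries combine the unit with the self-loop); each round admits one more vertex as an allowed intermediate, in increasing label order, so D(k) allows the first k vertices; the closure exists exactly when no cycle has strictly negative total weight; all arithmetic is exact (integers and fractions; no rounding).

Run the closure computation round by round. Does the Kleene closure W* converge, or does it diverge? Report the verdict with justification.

D(0):
  [0, -7, 10, 14, 0]
  [-1, 0, -8, 3, 6]
  [20, 19, 0, 20, 12]
  [-8, ∞, -2, 0, -5]
  [11, -5, -1, 19, 0]
Detection: at round 1, diagonal entry (2, 2) turns strictly negative.
Key observation: the cycle 2->1->2 has total weight (-1) + (-7), which is strictly negative.
Answer: DIVERGES — negative cycle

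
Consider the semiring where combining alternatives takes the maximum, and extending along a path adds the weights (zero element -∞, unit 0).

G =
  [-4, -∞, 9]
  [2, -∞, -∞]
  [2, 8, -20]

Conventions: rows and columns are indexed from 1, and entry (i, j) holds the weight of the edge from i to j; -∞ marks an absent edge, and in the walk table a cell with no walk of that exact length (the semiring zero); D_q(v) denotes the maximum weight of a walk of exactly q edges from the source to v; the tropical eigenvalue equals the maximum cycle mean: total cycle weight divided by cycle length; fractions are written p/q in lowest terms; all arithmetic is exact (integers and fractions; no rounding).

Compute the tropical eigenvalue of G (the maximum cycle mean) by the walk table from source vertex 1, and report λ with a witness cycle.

q=0: [0, -∞, -∞]
q=1: [-4, -∞, 9]
q=2: [11, 17, 5]
q=3: [19, 13, 20]
Optimal cycle mean attained by: cycle 1->3->2->1, total 9 + 8 + 2, length 3.
Answer: λ = 19/3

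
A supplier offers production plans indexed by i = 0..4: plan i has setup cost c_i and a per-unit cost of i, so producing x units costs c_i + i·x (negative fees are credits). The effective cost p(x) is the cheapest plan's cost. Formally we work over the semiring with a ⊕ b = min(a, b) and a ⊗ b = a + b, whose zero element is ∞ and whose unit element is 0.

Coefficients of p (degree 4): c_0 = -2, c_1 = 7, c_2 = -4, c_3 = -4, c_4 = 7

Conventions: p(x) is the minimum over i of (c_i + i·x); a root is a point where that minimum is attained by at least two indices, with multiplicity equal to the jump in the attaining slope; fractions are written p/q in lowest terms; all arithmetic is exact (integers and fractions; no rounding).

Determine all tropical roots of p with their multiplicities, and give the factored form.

hull edge (i=0, c=-2) to (i=2, c=-4): slope -1, span 2
hull edge (i=2, c=-4) to (i=3, c=-4): slope 0, span 1
hull edge (i=3, c=-4) to (i=4, c=7): slope 11, span 1
Factored form: p(x) = 7 ⊗ (x ⊕ (-11)) ⊗ (x ⊕ 0) ⊗ (x ⊕ 1) ⊗ (x ⊕ 1)
Answer: roots = -11 (mult 1), 0 (mult 1), 1 (mult 2)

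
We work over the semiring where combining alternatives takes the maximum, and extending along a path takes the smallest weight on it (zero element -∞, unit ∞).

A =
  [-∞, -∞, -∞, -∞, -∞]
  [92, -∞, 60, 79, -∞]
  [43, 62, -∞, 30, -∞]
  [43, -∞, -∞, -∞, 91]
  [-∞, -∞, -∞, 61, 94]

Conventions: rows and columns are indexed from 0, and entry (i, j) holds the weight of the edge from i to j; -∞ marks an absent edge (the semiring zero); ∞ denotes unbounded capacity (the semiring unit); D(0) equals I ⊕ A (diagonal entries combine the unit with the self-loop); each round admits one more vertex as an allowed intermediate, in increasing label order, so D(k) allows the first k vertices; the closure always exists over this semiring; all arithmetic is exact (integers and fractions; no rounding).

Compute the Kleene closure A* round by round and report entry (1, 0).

D(0):
  [∞, -∞, -∞, -∞, -∞]
  [92, ∞, 60, 79, -∞]
  [43, 62, ∞, 30, -∞]
  [43, -∞, -∞, ∞, 91]
  [-∞, -∞, -∞, 61, ∞]
D(1):
  [∞, -∞, -∞, -∞, -∞]
  [92, ∞, 60, 79, -∞]
  [43, 62, ∞, 30, -∞]
  [43, -∞, -∞, ∞, 91]
  [-∞, -∞, -∞, 61, ∞]
D(2):
  [∞, -∞, -∞, -∞, -∞]
  [92, ∞, 60, 79, -∞]
  [62, 62, ∞, 62, -∞]
  [43, -∞, -∞, ∞, 91]
  [-∞, -∞, -∞, 61, ∞]
D(3):
  [∞, -∞, -∞, -∞, -∞]
  [92, ∞, 60, 79, -∞]
  [62, 62, ∞, 62, -∞]
  [43, -∞, -∞, ∞, 91]
  [-∞, -∞, -∞, 61, ∞]
D(4):
  [∞, -∞, -∞, -∞, -∞]
  [92, ∞, 60, 79, 79]
  [62, 62, ∞, 62, 62]
  [43, -∞, -∞, ∞, 91]
  [43, -∞, -∞, 61, ∞]
D(5):
  [∞, -∞, -∞, -∞, -∞]
  [92, ∞, 60, 79, 79]
  [62, 62, ∞, 62, 62]
  [43, -∞, -∞, ∞, 91]
  [43, -∞, -∞, 61, ∞]
Answer: A*[1][0] = 92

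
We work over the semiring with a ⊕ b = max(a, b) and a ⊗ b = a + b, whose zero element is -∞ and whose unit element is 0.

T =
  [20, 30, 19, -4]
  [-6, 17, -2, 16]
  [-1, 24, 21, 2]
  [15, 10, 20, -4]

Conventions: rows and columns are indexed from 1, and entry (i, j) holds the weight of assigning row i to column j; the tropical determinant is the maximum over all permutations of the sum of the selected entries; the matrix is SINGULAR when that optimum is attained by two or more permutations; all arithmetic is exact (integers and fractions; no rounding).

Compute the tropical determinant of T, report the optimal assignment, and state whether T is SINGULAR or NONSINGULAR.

σ = (1, 2, 3, 4): 20 + 17 + 21 + (-4) = 54
σ = (1, 2, 4, 3): 20 + 17 + 2 + 20 = 59
σ = (1, 3, 2, 4): 20 + (-2) + 24 + (-4) = 38
σ = (1, 3, 4, 2): 20 + (-2) + 2 + 10 = 30
σ = (1, 4, 2, 3): 20 + 16 + 24 + 20 = 80
σ = (1, 4, 3, 2): 20 + 16 + 21 + 10 = 67
σ = (2, 1, 3, 4): 30 + (-6) + 21 + (-4) = 41
σ = (2, 1, 4, 3): 30 + (-6) + 2 + 20 = 46
σ = (2, 3, 1, 4): 30 + (-2) + (-1) + (-4) = 23
σ = (2, 3, 4, 1): 30 + (-2) + 2 + 15 = 45
σ = (2, 4, 1, 3): 30 + 16 + (-1) + 20 = 65
σ = (2, 4, 3, 1): 30 + 16 + 21 + 15 = 82
σ = (3, 1, 2, 4): 19 + (-6) + 24 + (-4) = 33
σ = (3, 1, 4, 2): 19 + (-6) + 2 + 10 = 25
σ = (3, 2, 1, 4): 19 + 17 + (-1) + (-4) = 31
σ = (3, 2, 4, 1): 19 + 17 + 2 + 15 = 53
σ = (3, 4, 1, 2): 19 + 16 + (-1) + 10 = 44
σ = (3, 4, 2, 1): 19 + 16 + 24 + 15 = 74
σ = (4, 1, 2, 3): (-4) + (-6) + 24 + 20 = 34
σ = (4, 1, 3, 2): (-4) + (-6) + 21 + 10 = 21
σ = (4, 2, 1, 3): (-4) + 17 + (-1) + 20 = 32
σ = (4, 2, 3, 1): (-4) + 17 + 21 + 15 = 49
σ = (4, 3, 1, 2): (-4) + (-2) + (-1) + 10 = 3
σ = (4, 3, 2, 1): (-4) + (-2) + 24 + 15 = 33
Optimal value attained by: σ = (2, 4, 3, 1).
Answer: det⊕(T) = 82; verdict: NONSINGULAR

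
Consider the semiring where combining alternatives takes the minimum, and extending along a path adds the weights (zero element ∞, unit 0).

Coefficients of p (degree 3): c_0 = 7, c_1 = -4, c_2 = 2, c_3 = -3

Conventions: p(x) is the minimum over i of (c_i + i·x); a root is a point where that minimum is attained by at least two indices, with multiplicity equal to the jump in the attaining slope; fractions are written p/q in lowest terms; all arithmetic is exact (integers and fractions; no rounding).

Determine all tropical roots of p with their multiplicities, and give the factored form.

hull edge (i=0, c=7) to (i=1, c=-4): slope -11, span 1
hull edge (i=1, c=-4) to (i=3, c=-3): slope 1/2, span 2
Factored form: p(x) = -3 ⊗ (x ⊕ (-1/2)) ⊗ (x ⊕ (-1/2)) ⊗ (x ⊕ 11)
Answer: roots = -1/2 (mult 2), 11 (mult 1)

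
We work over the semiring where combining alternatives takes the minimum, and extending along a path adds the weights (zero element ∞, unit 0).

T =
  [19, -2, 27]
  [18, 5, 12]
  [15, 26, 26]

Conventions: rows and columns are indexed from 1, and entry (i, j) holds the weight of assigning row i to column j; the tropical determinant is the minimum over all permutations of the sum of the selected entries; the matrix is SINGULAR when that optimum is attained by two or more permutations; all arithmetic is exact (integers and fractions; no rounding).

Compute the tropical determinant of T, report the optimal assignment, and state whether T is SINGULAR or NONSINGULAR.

σ = (1, 2, 3): 19 + 5 + 26 = 50
σ = (1, 3, 2): 19 + 12 + 26 = 57
σ = (2, 1, 3): (-2) + 18 + 26 = 42
σ = (2, 3, 1): (-2) + 12 + 15 = 25
σ = (3, 1, 2): 27 + 18 + 26 = 71
σ = (3, 2, 1): 27 + 5 + 15 = 47
Optimal value attained by: σ = (2, 3, 1).
Answer: det⊕(T) = 25; verdict: NONSINGULAR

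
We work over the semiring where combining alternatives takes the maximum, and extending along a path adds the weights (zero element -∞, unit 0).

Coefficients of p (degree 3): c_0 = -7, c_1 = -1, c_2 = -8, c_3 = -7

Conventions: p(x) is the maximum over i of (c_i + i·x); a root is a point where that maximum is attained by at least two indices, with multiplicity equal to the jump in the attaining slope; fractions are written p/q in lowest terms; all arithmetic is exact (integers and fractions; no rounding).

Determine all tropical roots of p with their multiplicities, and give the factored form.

hull edge (i=0, c=-7) to (i=1, c=-1): slope 6, span 1
hull edge (i=1, c=-1) to (i=3, c=-7): slope -3, span 2
Factored form: p(x) = -7 ⊗ (x ⊕ (-6)) ⊗ (x ⊕ 3) ⊗ (x ⊕ 3)
Answer: roots = -6 (mult 1), 3 (mult 2)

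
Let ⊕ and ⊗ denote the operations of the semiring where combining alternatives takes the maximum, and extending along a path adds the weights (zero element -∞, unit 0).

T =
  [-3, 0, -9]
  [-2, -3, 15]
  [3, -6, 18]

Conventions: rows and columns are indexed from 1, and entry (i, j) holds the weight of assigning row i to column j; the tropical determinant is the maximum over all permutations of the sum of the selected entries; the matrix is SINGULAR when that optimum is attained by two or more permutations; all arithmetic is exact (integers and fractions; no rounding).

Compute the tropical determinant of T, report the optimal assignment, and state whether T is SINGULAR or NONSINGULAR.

σ = (1, 2, 3): (-3) + (-3) + 18 = 12
σ = (1, 3, 2): (-3) + 15 + (-6) = 6
σ = (2, 1, 3): 0 + (-2) + 18 = 16
σ = (2, 3, 1): 0 + 15 + 3 = 18
σ = (3, 1, 2): (-9) + (-2) + (-6) = -17
σ = (3, 2, 1): (-9) + (-3) + 3 = -9
Optimal value attained by: σ = (2, 3, 1).
Answer: det⊕(T) = 18; verdict: NONSINGULAR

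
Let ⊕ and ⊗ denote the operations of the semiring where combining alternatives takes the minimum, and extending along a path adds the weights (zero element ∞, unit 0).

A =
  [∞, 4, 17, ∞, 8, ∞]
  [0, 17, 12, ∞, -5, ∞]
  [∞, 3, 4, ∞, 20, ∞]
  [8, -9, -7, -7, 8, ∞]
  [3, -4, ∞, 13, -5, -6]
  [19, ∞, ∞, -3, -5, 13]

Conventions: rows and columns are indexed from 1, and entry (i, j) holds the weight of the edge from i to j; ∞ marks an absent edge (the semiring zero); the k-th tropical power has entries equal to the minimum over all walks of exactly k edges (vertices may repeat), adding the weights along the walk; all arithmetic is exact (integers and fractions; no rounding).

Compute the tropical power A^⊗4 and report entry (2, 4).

A^⊗2:
  [4, 4, 16, 21, -1, 2]
  [-2, -9, 16, 8, -10, -11]
  [3, 7, 8, 33, -2, 14]
  [-9, -16, -14, -14, -14, 2]
  [-4, -9, 6, -9, -11, -11]
  [-2, -12, -10, -10, -10, -11]
A^⊗3:
  [2, -5, 14, -1, -6, -7]
  [-9, -14, 1, -14, -16, -16]
  [1, -6, 12, 11, -7, -8]
  [-16, -23, -21, -21, -21, -20]
  [-9, -18, -16, -16, -16, -17]
  [-12, -19, -17, -17, -17, -16]
A^⊗4:
  [-5, -10, -8, -10, -12, -12]
  [-14, -23, -21, -21, -21, -22]
  [-6, -11, 4, -11, -13, -13]
  [-23, -30, -28, -28, -28, -27]
  [-18, -25, -23, -23, -23, -22]
  [-19, -26, -24, -24, -24, -23]
Key observation: the optimum is the walk 2->5->6->4->4, with weight (-5) + (-6) + (-3) + (-7) = -21.
Optimal value attained by: walk 2->5->6->4->4.
Answer: (A^⊗4)[2][4] = -21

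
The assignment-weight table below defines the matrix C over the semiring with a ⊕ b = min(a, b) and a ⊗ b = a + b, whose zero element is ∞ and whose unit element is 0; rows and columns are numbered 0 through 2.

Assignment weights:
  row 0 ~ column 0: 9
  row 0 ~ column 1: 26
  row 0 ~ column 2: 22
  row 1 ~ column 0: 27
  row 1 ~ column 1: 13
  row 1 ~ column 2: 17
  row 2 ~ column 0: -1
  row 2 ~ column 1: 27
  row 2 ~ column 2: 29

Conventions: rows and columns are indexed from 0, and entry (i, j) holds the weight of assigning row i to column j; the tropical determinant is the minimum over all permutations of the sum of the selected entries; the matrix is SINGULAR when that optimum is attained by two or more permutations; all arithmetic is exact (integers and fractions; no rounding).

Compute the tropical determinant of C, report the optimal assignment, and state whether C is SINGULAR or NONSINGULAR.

σ = (0, 1, 2): 9 + 13 + 29 = 51
σ = (0, 2, 1): 9 + 17 + 27 = 53
σ = (1, 0, 2): 26 + 27 + 29 = 82
σ = (1, 2, 0): 26 + 17 + (-1) = 42
σ = (2, 0, 1): 22 + 27 + 27 = 76
σ = (2, 1, 0): 22 + 13 + (-1) = 34
Optimal value attained by: σ = (2, 1, 0).
Answer: det⊕(C) = 34; verdict: NONSINGULAR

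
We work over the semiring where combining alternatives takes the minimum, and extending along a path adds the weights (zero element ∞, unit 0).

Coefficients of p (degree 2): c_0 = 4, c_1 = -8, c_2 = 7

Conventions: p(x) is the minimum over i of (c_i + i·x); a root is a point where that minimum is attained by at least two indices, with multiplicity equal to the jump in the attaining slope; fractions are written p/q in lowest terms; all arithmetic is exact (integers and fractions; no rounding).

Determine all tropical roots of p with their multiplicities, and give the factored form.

hull edge (i=0, c=4) to (i=1, c=-8): slope -12, span 1
hull edge (i=1, c=-8) to (i=2, c=7): slope 15, span 1
Factored form: p(x) = 7 ⊗ (x ⊕ (-15)) ⊗ (x ⊕ 12)
Answer: roots = -15 (mult 1), 12 (mult 1)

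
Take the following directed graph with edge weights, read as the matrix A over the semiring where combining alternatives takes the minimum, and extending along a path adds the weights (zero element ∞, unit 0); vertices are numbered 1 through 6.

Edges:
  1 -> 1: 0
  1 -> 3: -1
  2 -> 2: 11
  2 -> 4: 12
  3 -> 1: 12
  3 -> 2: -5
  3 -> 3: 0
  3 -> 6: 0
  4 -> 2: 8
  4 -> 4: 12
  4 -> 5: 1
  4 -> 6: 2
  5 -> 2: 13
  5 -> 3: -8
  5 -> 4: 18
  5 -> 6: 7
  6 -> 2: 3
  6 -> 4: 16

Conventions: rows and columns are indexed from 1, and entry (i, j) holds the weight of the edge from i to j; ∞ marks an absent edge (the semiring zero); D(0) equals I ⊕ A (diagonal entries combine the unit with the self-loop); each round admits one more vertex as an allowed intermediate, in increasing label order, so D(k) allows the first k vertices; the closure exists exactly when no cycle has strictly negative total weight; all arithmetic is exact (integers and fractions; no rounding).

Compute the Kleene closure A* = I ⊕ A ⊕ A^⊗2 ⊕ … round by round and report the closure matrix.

D(0):
  [0, ∞, -1, ∞, ∞, ∞]
  [∞, 0, ∞, 12, ∞, ∞]
  [12, -5, 0, ∞, ∞, 0]
  [∞, 8, ∞, 0, 1, 2]
  [∞, 13, -8, 18, 0, 7]
  [∞, 3, ∞, 16, ∞, 0]
D(1):
  [0, ∞, -1, ∞, ∞, ∞]
  [∞, 0, ∞, 12, ∞, ∞]
  [12, -5, 0, ∞, ∞, 0]
  [∞, 8, ∞, 0, 1, 2]
  [∞, 13, -8, 18, 0, 7]
  [∞, 3, ∞, 16, ∞, 0]
D(2):
  [0, ∞, -1, ∞, ∞, ∞]
  [∞, 0, ∞, 12, ∞, ∞]
  [12, -5, 0, 7, ∞, 0]
  [∞, 8, ∞, 0, 1, 2]
  [∞, 13, -8, 18, 0, 7]
  [∞, 3, ∞, 15, ∞, 0]
D(3):
  [0, -6, -1, 6, ∞, -1]
  [∞, 0, ∞, 12, ∞, ∞]
  [12, -5, 0, 7, ∞, 0]
  [∞, 8, ∞, 0, 1, 2]
  [4, -13, -8, -1, 0, -8]
  [∞, 3, ∞, 15, ∞, 0]
D(4):
  [0, -6, -1, 6, 7, -1]
  [∞, 0, ∞, 12, 13, 14]
  [12, -5, 0, 7, 8, 0]
  [∞, 8, ∞, 0, 1, 2]
  [4, -13, -8, -1, 0, -8]
  [∞, 3, ∞, 15, 16, 0]
D(5):
  [0, -6, -1, 6, 7, -1]
  [17, 0, 5, 12, 13, 5]
  [12, -5, 0, 7, 8, 0]
  [5, -12, -7, 0, 1, -7]
  [4, -13, -8, -1, 0, -8]
  [20, 3, 8, 15, 16, 0]
D(6):
  [0, -6, -1, 6, 7, -1]
  [17, 0, 5, 12, 13, 5]
  [12, -5, 0, 7, 8, 0]
  [5, -12, -7, 0, 1, -7]
  [4, -13, -8, -1, 0, -8]
  [20, 3, 8, 15, 16, 0]
Answer: A* = [[0, -6, -1, 6, 7, -1], [17, 0, 5, 12, 13, 5], [12, -5, 0, 7, 8, 0], [5, -12, -7, 0, 1, -7], [4, -13, -8, -1, 0, -8], [20, 3, 8, 15, 16, 0]]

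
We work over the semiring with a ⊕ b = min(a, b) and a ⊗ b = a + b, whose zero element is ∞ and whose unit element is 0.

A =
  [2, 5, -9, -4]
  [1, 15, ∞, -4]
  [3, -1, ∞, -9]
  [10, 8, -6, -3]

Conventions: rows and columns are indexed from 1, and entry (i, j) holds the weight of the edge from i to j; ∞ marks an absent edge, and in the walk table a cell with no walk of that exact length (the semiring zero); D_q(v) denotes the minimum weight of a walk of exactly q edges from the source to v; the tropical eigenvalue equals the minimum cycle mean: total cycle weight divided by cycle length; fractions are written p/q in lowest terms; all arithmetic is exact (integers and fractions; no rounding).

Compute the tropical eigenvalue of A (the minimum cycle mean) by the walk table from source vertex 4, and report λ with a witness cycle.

q=0: [∞, ∞, ∞, 0]
q=1: [10, 8, -6, -3]
q=2: [-3, -7, -9, -15]
q=3: [-6, -10, -21, -18]
q=4: [-18, -22, -24, -30]
Optimal cycle mean attained by: cycle 3->4->3, total (-9) + (-6), length 2.
Answer: λ = -15/2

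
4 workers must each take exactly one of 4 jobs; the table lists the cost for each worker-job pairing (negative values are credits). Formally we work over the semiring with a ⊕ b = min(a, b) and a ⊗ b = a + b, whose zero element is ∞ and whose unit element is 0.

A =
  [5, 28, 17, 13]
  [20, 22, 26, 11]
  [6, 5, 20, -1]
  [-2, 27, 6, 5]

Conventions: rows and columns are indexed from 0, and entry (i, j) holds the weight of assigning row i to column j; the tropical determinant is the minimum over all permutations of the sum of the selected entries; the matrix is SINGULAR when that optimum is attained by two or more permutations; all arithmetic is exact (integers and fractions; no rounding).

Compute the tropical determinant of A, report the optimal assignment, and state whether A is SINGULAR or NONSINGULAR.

σ = (0, 1, 2, 3): 5 + 22 + 20 + 5 = 52
σ = (0, 1, 3, 2): 5 + 22 + (-1) + 6 = 32
σ = (0, 2, 1, 3): 5 + 26 + 5 + 5 = 41
σ = (0, 2, 3, 1): 5 + 26 + (-1) + 27 = 57
σ = (0, 3, 1, 2): 5 + 11 + 5 + 6 = 27
σ = (0, 3, 2, 1): 5 + 11 + 20 + 27 = 63
σ = (1, 0, 2, 3): 28 + 20 + 20 + 5 = 73
σ = (1, 0, 3, 2): 28 + 20 + (-1) + 6 = 53
σ = (1, 2, 0, 3): 28 + 26 + 6 + 5 = 65
σ = (1, 2, 3, 0): 28 + 26 + (-1) + (-2) = 51
σ = (1, 3, 0, 2): 28 + 11 + 6 + 6 = 51
σ = (1, 3, 2, 0): 28 + 11 + 20 + (-2) = 57
σ = (2, 0, 1, 3): 17 + 20 + 5 + 5 = 47
σ = (2, 0, 3, 1): 17 + 20 + (-1) + 27 = 63
σ = (2, 1, 0, 3): 17 + 22 + 6 + 5 = 50
σ = (2, 1, 3, 0): 17 + 22 + (-1) + (-2) = 36
σ = (2, 3, 0, 1): 17 + 11 + 6 + 27 = 61
σ = (2, 3, 1, 0): 17 + 11 + 5 + (-2) = 31
σ = (3, 0, 1, 2): 13 + 20 + 5 + 6 = 44
σ = (3, 0, 2, 1): 13 + 20 + 20 + 27 = 80
σ = (3, 1, 0, 2): 13 + 22 + 6 + 6 = 47
σ = (3, 1, 2, 0): 13 + 22 + 20 + (-2) = 53
σ = (3, 2, 0, 1): 13 + 26 + 6 + 27 = 72
σ = (3, 2, 1, 0): 13 + 26 + 5 + (-2) = 42
Optimal value attained by: σ = (0, 3, 1, 2).
Answer: det⊕(A) = 27; verdict: NONSINGULAR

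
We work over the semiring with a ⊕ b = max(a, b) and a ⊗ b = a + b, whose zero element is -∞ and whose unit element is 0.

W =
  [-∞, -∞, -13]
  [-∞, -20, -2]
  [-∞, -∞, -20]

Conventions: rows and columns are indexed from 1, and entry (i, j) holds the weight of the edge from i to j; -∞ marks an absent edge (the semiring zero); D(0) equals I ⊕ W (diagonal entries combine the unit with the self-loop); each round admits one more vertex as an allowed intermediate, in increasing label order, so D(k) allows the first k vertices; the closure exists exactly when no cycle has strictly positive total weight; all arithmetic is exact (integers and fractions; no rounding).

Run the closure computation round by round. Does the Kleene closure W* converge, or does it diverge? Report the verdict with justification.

D(0):
  [0, -∞, -13]
  [-∞, 0, -2]
  [-∞, -∞, 0]
D(1):
  [0, -∞, -13]
  [-∞, 0, -2]
  [-∞, -∞, 0]
D(2):
  [0, -∞, -13]
  [-∞, 0, -2]
  [-∞, -∞, 0]
D(3):
  [0, -∞, -13]
  [-∞, 0, -2]
  [-∞, -∞, 0]
Key observation: every diagonal entry stays at the unit through all rounds, so no improving cycle exists.
Answer: CONVERGES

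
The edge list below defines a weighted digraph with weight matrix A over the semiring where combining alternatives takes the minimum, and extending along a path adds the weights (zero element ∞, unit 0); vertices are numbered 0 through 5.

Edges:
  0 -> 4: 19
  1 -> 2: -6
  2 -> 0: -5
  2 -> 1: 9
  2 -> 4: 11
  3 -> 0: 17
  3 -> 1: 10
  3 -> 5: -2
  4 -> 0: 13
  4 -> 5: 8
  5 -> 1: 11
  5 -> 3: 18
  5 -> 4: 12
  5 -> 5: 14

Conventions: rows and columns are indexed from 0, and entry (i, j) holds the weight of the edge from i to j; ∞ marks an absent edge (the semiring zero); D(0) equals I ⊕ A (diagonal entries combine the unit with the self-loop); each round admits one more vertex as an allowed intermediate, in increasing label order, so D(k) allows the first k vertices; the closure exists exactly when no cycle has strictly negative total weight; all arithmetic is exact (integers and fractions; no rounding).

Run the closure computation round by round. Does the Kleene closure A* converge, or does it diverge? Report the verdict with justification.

D(0):
  [0, ∞, ∞, ∞, 19, ∞]
  [∞, 0, -6, ∞, ∞, ∞]
  [-5, 9, 0, ∞, 11, ∞]
  [17, 10, ∞, 0, ∞, -2]
  [13, ∞, ∞, ∞, 0, 8]
  [∞, 11, ∞, 18, 12, 0]
D(1):
  [0, ∞, ∞, ∞, 19, ∞]
  [∞, 0, -6, ∞, ∞, ∞]
  [-5, 9, 0, ∞, 11, ∞]
  [17, 10, ∞, 0, 36, -2]
  [13, ∞, ∞, ∞, 0, 8]
  [∞, 11, ∞, 18, 12, 0]
D(2):
  [0, ∞, ∞, ∞, 19, ∞]
  [∞, 0, -6, ∞, ∞, ∞]
  [-5, 9, 0, ∞, 11, ∞]
  [17, 10, 4, 0, 36, -2]
  [13, ∞, ∞, ∞, 0, 8]
  [∞, 11, 5, 18, 12, 0]
D(3):
  [0, ∞, ∞, ∞, 19, ∞]
  [-11, 0, -6, ∞, 5, ∞]
  [-5, 9, 0, ∞, 11, ∞]
  [-1, 10, 4, 0, 15, -2]
  [13, ∞, ∞, ∞, 0, 8]
  [0, 11, 5, 18, 12, 0]
D(4):
  [0, ∞, ∞, ∞, 19, ∞]
  [-11, 0, -6, ∞, 5, ∞]
  [-5, 9, 0, ∞, 11, ∞]
  [-1, 10, 4, 0, 15, -2]
  [13, ∞, ∞, ∞, 0, 8]
  [0, 11, 5, 18, 12, 0]
D(5):
  [0, ∞, ∞, ∞, 19, 27]
  [-11, 0, -6, ∞, 5, 13]
  [-5, 9, 0, ∞, 11, 19]
  [-1, 10, 4, 0, 15, -2]
  [13, ∞, ∞, ∞, 0, 8]
  [0, 11, 5, 18, 12, 0]
D(6):
  [0, 38, 32, 45, 19, 27]
  [-11, 0, -6, 31, 5, 13]
  [-5, 9, 0, 37, 11, 19]
  [-2, 9, 3, 0, 10, -2]
  [8, 19, 13, 26, 0, 8]
  [0, 11, 5, 18, 12, 0]
Key observation: every diagonal entry stays at the unit through all rounds, so no improving cycle exists.
Answer: CONVERGES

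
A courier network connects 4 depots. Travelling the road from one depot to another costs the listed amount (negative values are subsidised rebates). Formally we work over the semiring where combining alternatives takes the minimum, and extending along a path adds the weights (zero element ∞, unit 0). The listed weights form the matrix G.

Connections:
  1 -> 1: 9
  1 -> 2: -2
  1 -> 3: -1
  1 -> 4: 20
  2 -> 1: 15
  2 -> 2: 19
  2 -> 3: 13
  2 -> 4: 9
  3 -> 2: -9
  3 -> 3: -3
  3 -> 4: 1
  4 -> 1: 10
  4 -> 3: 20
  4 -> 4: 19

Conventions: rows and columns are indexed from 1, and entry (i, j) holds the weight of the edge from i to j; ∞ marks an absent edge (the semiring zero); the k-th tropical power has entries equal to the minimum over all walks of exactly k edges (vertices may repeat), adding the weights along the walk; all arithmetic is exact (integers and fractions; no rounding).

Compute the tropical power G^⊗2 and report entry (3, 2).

G^⊗2:
  [13, -10, -4, 0]
  [19, 4, 10, 14]
  [6, -12, -6, -2]
  [19, 8, 9, 21]
Key observation: the optimum is the walk 3->3->2, with weight (-3) + (-9) = -12.
Optimal value attained by: walk 3->3->2.
Answer: (G^⊗2)[3][2] = -12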